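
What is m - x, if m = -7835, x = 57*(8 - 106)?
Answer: -2249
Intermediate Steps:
x = -5586 (x = 57*(-98) = -5586)
m - x = -7835 - 1*(-5586) = -7835 + 5586 = -2249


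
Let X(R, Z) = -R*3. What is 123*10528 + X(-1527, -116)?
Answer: 1299525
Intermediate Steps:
X(R, Z) = -3*R
123*10528 + X(-1527, -116) = 123*10528 - 3*(-1527) = 1294944 + 4581 = 1299525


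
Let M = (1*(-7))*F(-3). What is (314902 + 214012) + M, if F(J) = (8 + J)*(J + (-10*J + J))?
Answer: 528074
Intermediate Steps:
F(J) = -8*J*(8 + J) (F(J) = (8 + J)*(J - 9*J) = (8 + J)*(-8*J) = -8*J*(8 + J))
M = -840 (M = (1*(-7))*(-8*(-3)*(8 - 3)) = -(-56)*(-3)*5 = -7*120 = -840)
(314902 + 214012) + M = (314902 + 214012) - 840 = 528914 - 840 = 528074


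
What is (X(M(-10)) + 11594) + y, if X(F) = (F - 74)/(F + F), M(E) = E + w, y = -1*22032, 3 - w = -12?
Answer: -104449/10 ≈ -10445.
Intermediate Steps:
w = 15 (w = 3 - 1*(-12) = 3 + 12 = 15)
y = -22032
M(E) = 15 + E (M(E) = E + 15 = 15 + E)
X(F) = (-74 + F)/(2*F) (X(F) = (-74 + F)/((2*F)) = (-74 + F)*(1/(2*F)) = (-74 + F)/(2*F))
(X(M(-10)) + 11594) + y = ((-74 + (15 - 10))/(2*(15 - 10)) + 11594) - 22032 = ((½)*(-74 + 5)/5 + 11594) - 22032 = ((½)*(⅕)*(-69) + 11594) - 22032 = (-69/10 + 11594) - 22032 = 115871/10 - 22032 = -104449/10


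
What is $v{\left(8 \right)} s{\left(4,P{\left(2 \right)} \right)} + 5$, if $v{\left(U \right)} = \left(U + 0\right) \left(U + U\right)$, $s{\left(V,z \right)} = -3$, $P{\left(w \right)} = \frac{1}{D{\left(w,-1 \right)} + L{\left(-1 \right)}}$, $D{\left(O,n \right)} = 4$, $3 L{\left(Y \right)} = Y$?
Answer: $-379$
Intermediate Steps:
$L{\left(Y \right)} = \frac{Y}{3}$
$P{\left(w \right)} = \frac{3}{11}$ ($P{\left(w \right)} = \frac{1}{4 + \frac{1}{3} \left(-1\right)} = \frac{1}{4 - \frac{1}{3}} = \frac{1}{\frac{11}{3}} = \frac{3}{11}$)
$v{\left(U \right)} = 2 U^{2}$ ($v{\left(U \right)} = U 2 U = 2 U^{2}$)
$v{\left(8 \right)} s{\left(4,P{\left(2 \right)} \right)} + 5 = 2 \cdot 8^{2} \left(-3\right) + 5 = 2 \cdot 64 \left(-3\right) + 5 = 128 \left(-3\right) + 5 = -384 + 5 = -379$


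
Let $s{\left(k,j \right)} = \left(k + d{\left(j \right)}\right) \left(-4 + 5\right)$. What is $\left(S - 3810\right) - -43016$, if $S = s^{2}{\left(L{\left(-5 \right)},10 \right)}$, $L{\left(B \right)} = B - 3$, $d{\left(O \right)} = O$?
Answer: $39210$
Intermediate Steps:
$L{\left(B \right)} = -3 + B$ ($L{\left(B \right)} = B - 3 = -3 + B$)
$s{\left(k,j \right)} = j + k$ ($s{\left(k,j \right)} = \left(k + j\right) \left(-4 + 5\right) = \left(j + k\right) 1 = j + k$)
$S = 4$ ($S = \left(10 - 8\right)^{2} = 2^{2} = 4$)
$\left(S - 3810\right) - -43016 = \left(4 - 3810\right) - -43016 = \left(4 - 3810\right) + 43016 = -3806 + 43016 = 39210$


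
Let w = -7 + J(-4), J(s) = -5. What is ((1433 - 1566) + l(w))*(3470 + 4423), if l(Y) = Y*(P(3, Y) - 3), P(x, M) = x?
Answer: -1049769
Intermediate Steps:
w = -12 (w = -7 - 5 = -12)
l(Y) = 0 (l(Y) = Y*(3 - 3) = Y*0 = 0)
((1433 - 1566) + l(w))*(3470 + 4423) = ((1433 - 1566) + 0)*(3470 + 4423) = (-133 + 0)*7893 = -133*7893 = -1049769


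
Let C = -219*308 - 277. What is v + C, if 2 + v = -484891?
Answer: -552622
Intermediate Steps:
v = -484893 (v = -2 - 484891 = -484893)
C = -67729 (C = -67452 - 277 = -67729)
v + C = -484893 - 67729 = -552622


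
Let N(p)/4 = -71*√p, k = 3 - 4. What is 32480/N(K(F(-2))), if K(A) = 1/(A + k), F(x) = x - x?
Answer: 8120*I/71 ≈ 114.37*I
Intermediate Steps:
k = -1
F(x) = 0
K(A) = 1/(-1 + A) (K(A) = 1/(A - 1) = 1/(-1 + A))
N(p) = -284*√p (N(p) = 4*(-71*√p) = -284*√p)
32480/N(K(F(-2))) = 32480/((-284*I)) = 32480*(I/284) = 8120*I/71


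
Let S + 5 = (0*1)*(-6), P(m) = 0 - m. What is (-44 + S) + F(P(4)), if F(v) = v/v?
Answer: -48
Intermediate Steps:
P(m) = -m
S = -5 (S = -5 + (0*1)*(-6) = -5 + 0*(-6) = -5 + 0 = -5)
F(v) = 1
(-44 + S) + F(P(4)) = (-44 - 5) + 1 = -49 + 1 = -48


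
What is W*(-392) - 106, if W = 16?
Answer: -6378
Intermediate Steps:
W*(-392) - 106 = 16*(-392) - 106 = -6272 - 106 = -6378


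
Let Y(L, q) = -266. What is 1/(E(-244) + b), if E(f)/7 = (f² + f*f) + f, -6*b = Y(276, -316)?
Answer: 3/2495521 ≈ 1.2022e-6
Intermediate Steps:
b = 133/3 (b = -⅙*(-266) = 133/3 ≈ 44.333)
E(f) = 7*f + 14*f² (E(f) = 7*((f² + f*f) + f) = 7*((f² + f²) + f) = 7*(2*f² + f) = 7*(f + 2*f²) = 7*f + 14*f²)
1/(E(-244) + b) = 1/(7*(-244)*(1 + 2*(-244)) + 133/3) = 1/(7*(-244)*(1 - 488) + 133/3) = 1/(7*(-244)*(-487) + 133/3) = 1/(831796 + 133/3) = 1/(2495521/3) = 3/2495521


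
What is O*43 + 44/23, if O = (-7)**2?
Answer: 48505/23 ≈ 2108.9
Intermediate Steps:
O = 49
O*43 + 44/23 = 49*43 + 44/23 = 2107 + 44*(1/23) = 2107 + 44/23 = 48505/23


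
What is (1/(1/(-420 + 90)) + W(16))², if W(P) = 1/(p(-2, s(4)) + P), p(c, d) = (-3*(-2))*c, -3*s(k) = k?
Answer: 1739761/16 ≈ 1.0874e+5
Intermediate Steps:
s(k) = -k/3
p(c, d) = 6*c
W(P) = 1/(-12 + P) (W(P) = 1/(6*(-2) + P) = 1/(-12 + P))
(1/(1/(-420 + 90)) + W(16))² = (1/(1/(-420 + 90)) + 1/(-12 + 16))² = (1/(1/(-330)) + 1/4)² = (1/(-1/330) + ¼)² = (-330 + ¼)² = (-1319/4)² = 1739761/16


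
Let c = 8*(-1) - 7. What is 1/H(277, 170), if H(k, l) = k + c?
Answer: 1/262 ≈ 0.0038168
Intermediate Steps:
c = -15 (c = -8 - 7 = -15)
H(k, l) = -15 + k (H(k, l) = k - 15 = -15 + k)
1/H(277, 170) = 1/(-15 + 277) = 1/262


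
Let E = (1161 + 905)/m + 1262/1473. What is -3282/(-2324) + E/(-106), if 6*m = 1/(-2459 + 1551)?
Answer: 9632788794791/90716178 ≈ 1.0619e+5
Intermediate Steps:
m = -1/5448 (m = 1/(6*(-2459 + 1551)) = (1/6)/(-908) = (1/6)*(-1/908) = -1/5448 ≈ -0.00018355)
E = -16579450402/1473 (E = (1161 + 905)/(-1/5448) + 1262/1473 = 2066*(-5448) + 1262*(1/1473) = -11255568 + 1262/1473 = -16579450402/1473 ≈ -1.1256e+7)
-3282/(-2324) + E/(-106) = -3282/(-2324) - 16579450402/1473/(-106) = -3282*(-1/2324) - 16579450402/1473*(-1/106) = 1641/1162 + 8289725201/78069 = 9632788794791/90716178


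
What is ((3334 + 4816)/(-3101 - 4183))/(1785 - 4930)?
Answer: 815/2290818 ≈ 0.00035577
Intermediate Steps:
((3334 + 4816)/(-3101 - 4183))/(1785 - 4930) = (8150/(-7284))/(-3145) = (8150*(-1/7284))*(-1/3145) = -4075/3642*(-1/3145) = 815/2290818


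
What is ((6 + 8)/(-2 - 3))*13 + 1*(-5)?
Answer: -207/5 ≈ -41.400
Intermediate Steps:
((6 + 8)/(-2 - 3))*13 + 1*(-5) = (14/(-5))*13 - 5 = (14*(-⅕))*13 - 5 = -14/5*13 - 5 = -182/5 - 5 = -207/5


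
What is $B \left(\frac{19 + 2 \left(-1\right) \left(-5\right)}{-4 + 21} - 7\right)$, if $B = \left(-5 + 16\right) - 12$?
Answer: $\frac{90}{17} \approx 5.2941$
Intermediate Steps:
$B = -1$ ($B = 11 - 12 = -1$)
$B \left(\frac{19 + 2 \left(-1\right) \left(-5\right)}{-4 + 21} - 7\right) = - (\frac{19 + 2 \left(-1\right) \left(-5\right)}{-4 + 21} - 7) = - (\frac{19 - -10}{17} - 7) = - (\left(19 + 10\right) \frac{1}{17} - 7) = - (29 \cdot \frac{1}{17} - 7) = - (\frac{29}{17} - 7) = \left(-1\right) \left(- \frac{90}{17}\right) = \frac{90}{17}$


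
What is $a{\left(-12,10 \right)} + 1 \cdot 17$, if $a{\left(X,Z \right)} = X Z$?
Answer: $-103$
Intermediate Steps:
$a{\left(-12,10 \right)} + 1 \cdot 17 = \left(-12\right) 10 + 1 \cdot 17 = -120 + 17 = -103$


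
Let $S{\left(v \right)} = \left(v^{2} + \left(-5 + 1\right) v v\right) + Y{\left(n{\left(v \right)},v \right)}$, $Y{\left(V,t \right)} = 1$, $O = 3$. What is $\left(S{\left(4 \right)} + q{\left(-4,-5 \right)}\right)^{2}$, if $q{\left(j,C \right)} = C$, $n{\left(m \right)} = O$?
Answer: $2704$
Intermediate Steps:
$n{\left(m \right)} = 3$
$S{\left(v \right)} = 1 - 3 v^{2}$ ($S{\left(v \right)} = \left(v^{2} + \left(-5 + 1\right) v v\right) + 1 = \left(v^{2} + - 4 v v\right) + 1 = \left(v^{2} - 4 v^{2}\right) + 1 = - 3 v^{2} + 1 = 1 - 3 v^{2}$)
$\left(S{\left(4 \right)} + q{\left(-4,-5 \right)}\right)^{2} = \left(\left(1 - 3 \cdot 4^{2}\right) - 5\right)^{2} = \left(\left(1 - 48\right) - 5\right)^{2} = \left(-47 - 5\right)^{2} = \left(-52\right)^{2} = 2704$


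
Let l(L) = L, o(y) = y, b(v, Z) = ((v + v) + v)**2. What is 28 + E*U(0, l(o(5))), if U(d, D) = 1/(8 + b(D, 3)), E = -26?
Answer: 6498/233 ≈ 27.888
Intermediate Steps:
b(v, Z) = 9*v**2 (b(v, Z) = (2*v + v)**2 = (3*v)**2 = 9*v**2)
U(d, D) = 1/(8 + 9*D**2)
28 + E*U(0, l(o(5))) = 28 - 26/(8 + 9*5**2) = 28 - 26/(8 + 9*25) = 28 - 26/(8 + 225) = 28 - 26/233 = 6498/233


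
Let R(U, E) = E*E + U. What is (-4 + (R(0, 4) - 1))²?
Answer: 121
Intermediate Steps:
R(U, E) = U + E² (R(U, E) = E² + U = U + E²)
(-4 + (R(0, 4) - 1))² = (-4 + ((0 + 4²) - 1))² = (-4 + ((0 + 16) - 1))² = (-4 + (16 - 1))² = (-4 + 15)² = 11² = 121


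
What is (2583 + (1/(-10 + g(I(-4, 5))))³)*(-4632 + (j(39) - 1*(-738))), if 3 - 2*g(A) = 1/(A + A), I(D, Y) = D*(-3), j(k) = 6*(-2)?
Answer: -690281600458590/68417929 ≈ -1.0089e+7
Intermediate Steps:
j(k) = -12
I(D, Y) = -3*D
g(A) = 3/2 - 1/(4*A) (g(A) = 3/2 - 1/(2*(A + A)) = 3/2 - 1/(2*A)/2 = 3/2 - 1/(4*A))
(2583 + (1/(-10 + g(I(-4, 5))))³)*(-4632 + (j(39) - 1*(-738))) = (2583 + (1/(-10 + (-1 + 6*(-3*(-4)))/(4*((-3*(-4))))))³)*(-4632 + (-12 - 1*(-738))) = (2583 + (1/(-10 + (¼)*(-1 + 6*12)/12))³)*(-4632 + (-12 + 738)) = (2583 + (1/(-10 + (¼)*(1/12)*(-1 + 72)))³)*(-4632 + 726) = (2583 + (1/(-10 + (¼)*(1/12)*71))³)*(-3906) = (2583 + (1/(-10 + 71/48))³)*(-3906) = (2583 + (1/(-409/48))³)*(-3906) = (2583 + (-48/409)³)*(-3906) = (2583 - 110592/68417929)*(-3906) = (176723400015/68417929)*(-3906) = -690281600458590/68417929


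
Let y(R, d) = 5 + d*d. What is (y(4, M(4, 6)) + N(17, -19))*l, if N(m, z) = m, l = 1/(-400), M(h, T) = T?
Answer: -29/200 ≈ -0.14500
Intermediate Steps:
y(R, d) = 5 + d²
l = -1/400 ≈ -0.0025000
(y(4, M(4, 6)) + N(17, -19))*l = ((5 + 6²) + 17)*(-1/400) = ((5 + 36) + 17)*(-1/400) = (41 + 17)*(-1/400) = 58*(-1/400) = -29/200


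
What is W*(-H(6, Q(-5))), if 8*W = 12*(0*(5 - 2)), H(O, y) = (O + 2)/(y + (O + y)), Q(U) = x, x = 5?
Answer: 0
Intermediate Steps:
Q(U) = 5
H(O, y) = (2 + O)/(O + 2*y)
W = 0 (W = (12*(0*(5 - 2)))/8 = (12*(0*3))/8 = (12*0)/8 = (⅛)*0 = 0)
W*(-H(6, Q(-5))) = 0*(-(2 + 6)/(6 + 2*5)) = 0*(-8/(6 + 10)) = 0*(-8/16) = 0*(-1*½) = 0*(-½) = 0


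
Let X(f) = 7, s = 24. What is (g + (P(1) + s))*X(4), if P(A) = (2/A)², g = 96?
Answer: 868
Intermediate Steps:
P(A) = 4/A²
(g + (P(1) + s))*X(4) = (96 + (4/1² + 24))*7 = (96 + (4*1 + 24))*7 = (96 + (4 + 24))*7 = (96 + 28)*7 = 124*7 = 868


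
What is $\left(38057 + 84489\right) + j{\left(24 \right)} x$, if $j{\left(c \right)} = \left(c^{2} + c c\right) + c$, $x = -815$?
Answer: $-835894$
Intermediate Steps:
$j{\left(c \right)} = c + 2 c^{2}$ ($j{\left(c \right)} = \left(c^{2} + c^{2}\right) + c = 2 c^{2} + c = c + 2 c^{2}$)
$\left(38057 + 84489\right) + j{\left(24 \right)} x = \left(38057 + 84489\right) + 24 \left(1 + 2 \cdot 24\right) \left(-815\right) = 122546 + 24 \left(1 + 48\right) \left(-815\right) = 122546 + 24 \cdot 49 \left(-815\right) = 122546 + 1176 \left(-815\right) = 122546 - 958440 = -835894$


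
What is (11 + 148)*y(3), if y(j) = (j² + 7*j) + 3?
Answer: 5247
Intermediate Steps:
y(j) = 3 + j² + 7*j
(11 + 148)*y(3) = (11 + 148)*(3 + 3² + 7*3) = 159*(3 + 9 + 21) = 159*33 = 5247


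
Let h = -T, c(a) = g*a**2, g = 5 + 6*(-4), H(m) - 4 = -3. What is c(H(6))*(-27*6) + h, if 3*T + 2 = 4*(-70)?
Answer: 3172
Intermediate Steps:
H(m) = 1 (H(m) = 4 - 3 = 1)
T = -94 (T = -2/3 + (4*(-70))/3 = -2/3 + (1/3)*(-280) = -2/3 - 280/3 = -94)
g = -19 (g = 5 - 24 = -19)
c(a) = -19*a**2
h = 94 (h = -1*(-94) = 94)
c(H(6))*(-27*6) + h = (-19*1**2)*(-27*6) + 94 = -19*1*(-162) + 94 = -19*(-162) + 94 = 3078 + 94 = 3172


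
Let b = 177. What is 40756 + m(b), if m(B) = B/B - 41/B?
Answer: 7213948/177 ≈ 40757.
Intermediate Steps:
m(B) = 1 - 41/B
40756 + m(b) = 40756 + (-41 + 177)/177 = 40756 + (1/177)*136 = 40756 + 136/177 = 7213948/177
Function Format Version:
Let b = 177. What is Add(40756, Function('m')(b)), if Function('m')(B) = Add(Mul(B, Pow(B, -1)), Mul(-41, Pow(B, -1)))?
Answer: Rational(7213948, 177) ≈ 40757.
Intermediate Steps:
Function('m')(B) = Add(1, Mul(-41, Pow(B, -1)))
Add(40756, Function('m')(b)) = Add(40756, Mul(Pow(177, -1), Add(-41, 177))) = Add(40756, Mul(Rational(1, 177), 136)) = Add(40756, Rational(136, 177)) = Rational(7213948, 177)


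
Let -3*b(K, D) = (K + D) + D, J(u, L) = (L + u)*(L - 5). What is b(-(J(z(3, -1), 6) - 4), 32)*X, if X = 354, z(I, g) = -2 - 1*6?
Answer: -8260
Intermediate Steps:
z(I, g) = -8 (z(I, g) = -2 - 6 = -8)
J(u, L) = (-5 + L)*(L + u) (J(u, L) = (L + u)*(-5 + L) = (-5 + L)*(L + u))
b(K, D) = -2*D/3 - K/3 (b(K, D) = -((K + D) + D)/3 = -((D + K) + D)/3 = -(K + 2*D)/3 = -2*D/3 - K/3)
b(-(J(z(3, -1), 6) - 4), 32)*X = (-⅔*32 - (-1)*((6² - 5*6 - 5*(-8) + 6*(-8)) - 4)/3)*354 = (-64/3 - (-1)*((36 - 30 + 40 - 48) - 4)/3)*354 = (-64/3 - (-1)*(-2 - 4)/3)*354 = (-64/3 - (-1)*(-6)/3)*354 = (-64/3 - ⅓*6)*354 = (-64/3 - 2)*354 = -70/3*354 = -8260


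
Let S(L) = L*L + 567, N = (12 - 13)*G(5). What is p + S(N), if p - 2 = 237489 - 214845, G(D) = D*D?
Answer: 23838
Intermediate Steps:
G(D) = D**2
p = 22646 (p = 2 + (237489 - 214845) = 2 + 22644 = 22646)
N = -25 (N = (12 - 13)*5**2 = -1*25 = -25)
S(L) = 567 + L**2 (S(L) = L**2 + 567 = 567 + L**2)
p + S(N) = 22646 + (567 + (-25)**2) = 22646 + (567 + 625) = 22646 + 1192 = 23838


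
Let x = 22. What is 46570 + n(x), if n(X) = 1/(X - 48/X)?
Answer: 10152271/218 ≈ 46570.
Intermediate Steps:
46570 + n(x) = 46570 + 22/(-48 + 22²) = 46570 + 22/(-48 + 484) = 46570 + 22/436 = 46570 + 22*(1/436) = 46570 + 11/218 = 10152271/218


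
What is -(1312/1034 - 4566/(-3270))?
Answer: -750957/281765 ≈ -2.6652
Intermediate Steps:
-(1312/1034 - 4566/(-3270)) = -(1312*(1/1034) - 4566*(-1/3270)) = -(656/517 + 761/545) = -1*750957/281765 = -750957/281765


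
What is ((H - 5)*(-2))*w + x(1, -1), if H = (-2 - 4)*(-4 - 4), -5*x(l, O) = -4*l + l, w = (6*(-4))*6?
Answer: 61923/5 ≈ 12385.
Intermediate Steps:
w = -144 (w = -24*6 = -144)
x(l, O) = 3*l/5 (x(l, O) = -(-4*l + l)/5 = -(-3)*l/5 = 3*l/5)
H = 48 (H = -6*(-8) = 48)
((H - 5)*(-2))*w + x(1, -1) = ((48 - 5)*(-2))*(-144) + (3/5)*1 = (43*(-2))*(-144) + 3/5 = -86*(-144) + 3/5 = 12384 + 3/5 = 61923/5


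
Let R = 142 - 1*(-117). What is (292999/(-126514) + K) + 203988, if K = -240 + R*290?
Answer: 35279148013/126514 ≈ 2.7886e+5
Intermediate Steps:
R = 259 (R = 142 + 117 = 259)
K = 74870 (K = -240 + 259*290 = -240 + 75110 = 74870)
(292999/(-126514) + K) + 203988 = (292999/(-126514) + 74870) + 203988 = (292999*(-1/126514) + 74870) + 203988 = (-292999/126514 + 74870) + 203988 = 9471810181/126514 + 203988 = 35279148013/126514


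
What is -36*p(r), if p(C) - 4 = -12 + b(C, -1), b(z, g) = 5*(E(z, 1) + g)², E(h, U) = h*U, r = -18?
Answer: -64692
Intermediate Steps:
E(h, U) = U*h
b(z, g) = 5*(g + z)² (b(z, g) = 5*(1*z + g)² = 5*(z + g)² = 5*(g + z)²)
p(C) = -8 + 5*(-1 + C)² (p(C) = 4 + (-12 + 5*(-1 + C)²) = -8 + 5*(-1 + C)²)
-36*p(r) = -36*(-8 + 5*(-1 - 18)²) = -36*(-8 + 5*(-19)²) = -36*(-8 + 5*361) = -36*(-8 + 1805) = -36*1797 = -64692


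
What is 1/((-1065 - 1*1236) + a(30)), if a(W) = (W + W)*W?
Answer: -1/501 ≈ -0.0019960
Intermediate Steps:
a(W) = 2*W**2 (a(W) = (2*W)*W = 2*W**2)
1/((-1065 - 1*1236) + a(30)) = 1/((-1065 - 1*1236) + 2*30**2) = 1/((-1065 - 1236) + 2*900) = 1/(-2301 + 1800) = 1/(-501) = -1/501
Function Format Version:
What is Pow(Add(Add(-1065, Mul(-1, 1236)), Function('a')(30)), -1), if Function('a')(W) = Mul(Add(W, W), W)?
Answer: Rational(-1, 501) ≈ -0.0019960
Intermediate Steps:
Function('a')(W) = Mul(2, Pow(W, 2)) (Function('a')(W) = Mul(Mul(2, W), W) = Mul(2, Pow(W, 2)))
Pow(Add(Add(-1065, Mul(-1, 1236)), Function('a')(30)), -1) = Pow(Add(Add(-1065, Mul(-1, 1236)), Mul(2, Pow(30, 2))), -1) = Pow(Add(Add(-1065, -1236), Mul(2, 900)), -1) = Pow(Add(-2301, 1800), -1) = Pow(-501, -1) = Rational(-1, 501)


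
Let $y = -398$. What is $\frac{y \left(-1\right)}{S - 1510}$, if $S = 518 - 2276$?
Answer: $- \frac{199}{1634} \approx -0.12179$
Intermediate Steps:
$S = -1758$ ($S = 518 - 2276 = -1758$)
$\frac{y \left(-1\right)}{S - 1510} = \frac{\left(-398\right) \left(-1\right)}{-1758 - 1510} = \frac{398}{-3268} = 398 \left(- \frac{1}{3268}\right) = - \frac{199}{1634}$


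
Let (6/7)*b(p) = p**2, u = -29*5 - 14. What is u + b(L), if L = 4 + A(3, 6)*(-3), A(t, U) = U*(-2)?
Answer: 5123/3 ≈ 1707.7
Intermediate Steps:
A(t, U) = -2*U
u = -159 (u = -145 - 14 = -159)
L = 40 (L = 4 - 2*6*(-3) = 4 - 12*(-3) = 4 + 36 = 40)
b(p) = 7*p**2/6
u + b(L) = -159 + (7/6)*40**2 = -159 + (7/6)*1600 = -159 + 5600/3 = 5123/3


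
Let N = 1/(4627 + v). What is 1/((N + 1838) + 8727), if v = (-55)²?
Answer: 7652/80843381 ≈ 9.4652e-5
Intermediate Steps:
v = 3025
N = 1/7652 (N = 1/(4627 + 3025) = 1/7652 ≈ 0.00013068)
1/((N + 1838) + 8727) = 1/((1/7652 + 1838) + 8727) = 1/(14064377/7652 + 8727) = 1/(80843381/7652) = 7652/80843381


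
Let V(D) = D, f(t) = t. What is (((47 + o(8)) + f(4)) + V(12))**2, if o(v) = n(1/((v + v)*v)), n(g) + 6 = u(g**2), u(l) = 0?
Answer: 3249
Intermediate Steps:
n(g) = -6 (n(g) = -6 + 0 = -6)
o(v) = -6
(((47 + o(8)) + f(4)) + V(12))**2 = (((47 - 6) + 4) + 12)**2 = ((41 + 4) + 12)**2 = (45 + 12)**2 = 57**2 = 3249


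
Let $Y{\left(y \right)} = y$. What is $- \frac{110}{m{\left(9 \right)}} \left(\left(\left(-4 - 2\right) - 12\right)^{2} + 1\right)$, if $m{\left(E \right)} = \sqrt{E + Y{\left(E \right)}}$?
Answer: $- \frac{17875 \sqrt{2}}{3} \approx -8426.4$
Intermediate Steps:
$m{\left(E \right)} = \sqrt{2} \sqrt{E}$ ($m{\left(E \right)} = \sqrt{E + E} = \sqrt{2 E} = \sqrt{2} \sqrt{E}$)
$- \frac{110}{m{\left(9 \right)}} \left(\left(\left(-4 - 2\right) - 12\right)^{2} + 1\right) = - \frac{110}{\sqrt{2} \sqrt{9}} \left(\left(\left(-4 - 2\right) - 12\right)^{2} + 1\right) = - \frac{110}{\sqrt{2} \cdot 3} \left(\left(\left(-4 - 2\right) - 12\right)^{2} + 1\right) = - \frac{110}{3 \sqrt{2}} \left(\left(-6 - 12\right)^{2} + 1\right) = - 110 \frac{\sqrt{2}}{6} \left(\left(-18\right)^{2} + 1\right) = - \frac{55 \sqrt{2}}{3} \left(324 + 1\right) = - \frac{55 \sqrt{2}}{3} \cdot 325 = - \frac{17875 \sqrt{2}}{3}$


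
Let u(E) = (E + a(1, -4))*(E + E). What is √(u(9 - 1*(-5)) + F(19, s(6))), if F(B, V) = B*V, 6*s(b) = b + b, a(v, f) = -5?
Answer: √290 ≈ 17.029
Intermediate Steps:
s(b) = b/3 (s(b) = (b + b)/6 = (2*b)/6 = b/3)
u(E) = 2*E*(-5 + E) (u(E) = (E - 5)*(E + E) = (-5 + E)*(2*E) = 2*E*(-5 + E))
√(u(9 - 1*(-5)) + F(19, s(6))) = √(2*(9 - 1*(-5))*(-5 + (9 - 1*(-5))) + 19*((⅓)*6)) = √(2*(9 + 5)*(-5 + (9 + 5)) + 19*2) = √(2*14*(-5 + 14) + 38) = √(2*14*9 + 38) = √(252 + 38) = √290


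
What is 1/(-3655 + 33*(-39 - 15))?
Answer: -1/5437 ≈ -0.00018393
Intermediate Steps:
1/(-3655 + 33*(-39 - 15)) = 1/(-3655 + 33*(-54)) = 1/(-3655 - 1782) = 1/(-5437) = -1/5437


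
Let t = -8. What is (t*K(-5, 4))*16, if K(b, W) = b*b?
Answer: -3200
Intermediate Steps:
K(b, W) = b²
(t*K(-5, 4))*16 = -8*(-5)²*16 = -8*25*16 = -200*16 = -3200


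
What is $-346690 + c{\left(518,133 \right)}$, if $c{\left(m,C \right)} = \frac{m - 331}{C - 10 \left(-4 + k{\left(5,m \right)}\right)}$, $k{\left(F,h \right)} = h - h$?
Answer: $- \frac{59977183}{173} \approx -3.4669 \cdot 10^{5}$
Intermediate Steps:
$k{\left(F,h \right)} = 0$
$c{\left(m,C \right)} = \frac{-331 + m}{40 + C}$ ($c{\left(m,C \right)} = \frac{m - 331}{C - 10 \left(-4 + 0\right)} = \frac{-331 + m}{C - -40} = \frac{-331 + m}{C + 40} = \frac{-331 + m}{40 + C}$)
$-346690 + c{\left(518,133 \right)} = -346690 + \frac{-331 + 518}{40 + 133} = -346690 + \frac{1}{173} \cdot 187 = -346690 + \frac{187}{173} = - \frac{59977183}{173}$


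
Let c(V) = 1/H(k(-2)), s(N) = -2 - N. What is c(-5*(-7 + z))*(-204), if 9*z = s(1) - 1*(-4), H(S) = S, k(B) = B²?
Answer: -51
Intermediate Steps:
z = ⅑ (z = ((-2 - 1*1) - 1*(-4))/9 = ((-2 - 1) + 4)/9 = (-3 + 4)/9 = (⅑)*1 = ⅑ ≈ 0.11111)
c(V) = ¼ (c(V) = 1/((-2)²) = 1/4 = ¼)
c(-5*(-7 + z))*(-204) = (¼)*(-204) = -51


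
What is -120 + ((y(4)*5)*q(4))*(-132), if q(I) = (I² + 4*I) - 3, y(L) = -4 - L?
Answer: 153000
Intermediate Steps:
q(I) = -3 + I² + 4*I
-120 + ((y(4)*5)*q(4))*(-132) = -120 + (((-4 - 1*4)*5)*(-3 + 4² + 4*4))*(-132) = -120 + (((-4 - 4)*5)*(-3 + 16 + 16))*(-132) = -120 + (-8*5*29)*(-132) = -120 - 40*29*(-132) = -120 - 1160*(-132) = -120 + 153120 = 153000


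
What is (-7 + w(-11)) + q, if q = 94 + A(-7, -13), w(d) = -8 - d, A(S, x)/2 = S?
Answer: 76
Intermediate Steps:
A(S, x) = 2*S
q = 80 (q = 94 + 2*(-7) = 94 - 14 = 80)
(-7 + w(-11)) + q = (-7 + (-8 - 1*(-11))) + 80 = (-7 + (-8 + 11)) + 80 = (-7 + 3) + 80 = -4 + 80 = 76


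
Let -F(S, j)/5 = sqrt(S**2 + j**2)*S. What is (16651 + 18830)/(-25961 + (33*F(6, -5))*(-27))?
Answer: 921122241/42910093379 + 948407130*sqrt(61)/42910093379 ≈ 0.19409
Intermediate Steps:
F(S, j) = -5*S*sqrt(S**2 + j**2) (F(S, j) = -5*sqrt(S**2 + j**2)*S = -5*S*sqrt(S**2 + j**2))
(16651 + 18830)/(-25961 + (33*F(6, -5))*(-27)) = (16651 + 18830)/(-25961 + (33*(-5*6*sqrt(6**2 + (-5)**2)))*(-27)) = 35481/(-25961 + (33*(-5*6*sqrt(36 + 25)))*(-27)) = 35481/(-25961 + (33*(-5*6*sqrt(61)))*(-27)) = 35481/(-25961 + (33*(-30*sqrt(61)))*(-27)) = 35481/(-25961 - 990*sqrt(61)*(-27)) = 35481/(-25961 + 26730*sqrt(61))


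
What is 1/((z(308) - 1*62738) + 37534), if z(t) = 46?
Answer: -1/25158 ≈ -3.9749e-5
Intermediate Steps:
1/((z(308) - 1*62738) + 37534) = 1/((46 - 1*62738) + 37534) = 1/((46 - 62738) + 37534) = 1/(-62692 + 37534) = 1/(-25158) = -1/25158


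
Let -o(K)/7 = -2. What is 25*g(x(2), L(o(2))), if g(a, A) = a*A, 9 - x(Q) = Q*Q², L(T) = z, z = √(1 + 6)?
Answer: 25*√7 ≈ 66.144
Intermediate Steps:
z = √7 ≈ 2.6458
o(K) = 14 (o(K) = -7*(-2) = 14)
L(T) = √7
x(Q) = 9 - Q³ (x(Q) = 9 - Q*Q² = 9 - Q³)
g(a, A) = A*a
25*g(x(2), L(o(2))) = 25*(√7*(9 - 1*2³)) = 25*(√7*(9 - 1*8)) = 25*(√7*(9 - 8)) = 25*(√7*1) = 25*√7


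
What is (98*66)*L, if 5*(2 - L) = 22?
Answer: -77616/5 ≈ -15523.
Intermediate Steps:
L = -12/5 (L = 2 - 1/5*22 = 2 - 22/5 = -12/5 ≈ -2.4000)
(98*66)*L = (98*66)*(-12/5) = 6468*(-12/5) = -77616/5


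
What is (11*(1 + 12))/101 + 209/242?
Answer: 5065/2222 ≈ 2.2795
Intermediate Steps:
(11*(1 + 12))/101 + 209/242 = (11*13)*(1/101) + 209*(1/242) = 143*(1/101) + 19/22 = 143/101 + 19/22 = 5065/2222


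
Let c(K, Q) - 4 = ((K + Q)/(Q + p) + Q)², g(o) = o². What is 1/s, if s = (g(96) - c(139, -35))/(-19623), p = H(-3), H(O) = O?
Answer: -7083903/2811443 ≈ -2.5197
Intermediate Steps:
p = -3
c(K, Q) = 4 + (Q + (K + Q)/(-3 + Q))² (c(K, Q) = 4 + ((K + Q)/(Q - 3) + Q)² = 4 + ((K + Q)/(-3 + Q) + Q)² = 4 + (Q + (K + Q)/(-3 + Q))²)
s = -2811443/7083903 (s = (96² - (4 + (139 + (-35)² - 2*(-35))²/(-3 - 35)²))/(-19623) = (9216 - (4 + (139 + 1225 + 70)²/(-38)²))*(-1/19623) = (9216 - (4 + (1/1444)*1434²))*(-1/19623) = (9216 - (4 + (1/1444)*2056356))*(-1/19623) = (9216 - (4 + 514089/361))*(-1/19623) = (9216 - 1*515533/361)*(-1/19623) = (9216 - 515533/361)*(-1/19623) = (2811443/361)*(-1/19623) = -2811443/7083903 ≈ -0.39688)
1/s = 1/(-2811443/7083903) = -7083903/2811443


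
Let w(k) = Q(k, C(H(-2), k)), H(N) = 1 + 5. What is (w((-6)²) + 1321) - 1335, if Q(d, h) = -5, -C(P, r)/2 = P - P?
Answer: -19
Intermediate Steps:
H(N) = 6
C(P, r) = 0 (C(P, r) = -2*(P - P) = -2*0 = 0)
w(k) = -5
(w((-6)²) + 1321) - 1335 = (-5 + 1321) - 1335 = 1316 - 1335 = -19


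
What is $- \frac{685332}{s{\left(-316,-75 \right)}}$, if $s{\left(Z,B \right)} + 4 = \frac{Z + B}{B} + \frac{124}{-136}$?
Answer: $- \frac{1747596600}{769} \approx -2.2726 \cdot 10^{6}$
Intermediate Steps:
$s{\left(Z,B \right)} = - \frac{167}{34} + \frac{B + Z}{B}$ ($s{\left(Z,B \right)} = -4 + \left(\frac{Z + B}{B} + \frac{124}{-136}\right) = -4 + \left(\frac{B + Z}{B} + 124 \left(- \frac{1}{136}\right)\right) = -4 - \left(\frac{31}{34} - \frac{B + Z}{B}\right) = - \frac{167}{34} + \frac{B + Z}{B}$)
$- \frac{685332}{s{\left(-316,-75 \right)}} = - \frac{685332}{- \frac{133}{34} - \frac{316}{-75}} = - \frac{685332}{- \frac{133}{34} - - \frac{316}{75}} = - \frac{685332}{- \frac{133}{34} + \frac{316}{75}} = - \frac{685332}{\frac{769}{2550}} = \left(-685332\right) \frac{2550}{769} = - \frac{1747596600}{769}$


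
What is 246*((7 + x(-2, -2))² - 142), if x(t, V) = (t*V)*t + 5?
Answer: -30996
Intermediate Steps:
x(t, V) = 5 + V*t² (x(t, V) = (V*t)*t + 5 = V*t² + 5 = 5 + V*t²)
246*((7 + x(-2, -2))² - 142) = 246*((7 + (5 - 2*(-2)²))² - 142) = 246*((7 + (5 - 2*4))² - 142) = 246*((7 + (5 - 8))² - 142) = 246*((7 - 3)² - 142) = 246*(4² - 142) = 246*(16 - 142) = 246*(-126) = -30996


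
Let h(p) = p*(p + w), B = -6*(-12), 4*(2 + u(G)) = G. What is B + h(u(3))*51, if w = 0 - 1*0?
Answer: 2427/16 ≈ 151.69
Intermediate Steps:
u(G) = -2 + G/4
B = 72
w = 0 (w = 0 + 0 = 0)
h(p) = p² (h(p) = p*(p + 0) = p*p = p²)
B + h(u(3))*51 = 72 + (-2 + (¼)*3)²*51 = 72 + (-2 + ¾)²*51 = 72 + (-5/4)²*51 = 72 + (25/16)*51 = 72 + 1275/16 = 2427/16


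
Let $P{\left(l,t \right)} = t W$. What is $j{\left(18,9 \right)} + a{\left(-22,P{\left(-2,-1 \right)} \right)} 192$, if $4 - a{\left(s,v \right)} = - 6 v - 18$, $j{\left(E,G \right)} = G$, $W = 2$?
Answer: $1929$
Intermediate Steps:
$P{\left(l,t \right)} = 2 t$ ($P{\left(l,t \right)} = t 2 = 2 t$)
$a{\left(s,v \right)} = 22 + 6 v$ ($a{\left(s,v \right)} = 4 - \left(- 6 v - 18\right) = 4 - \left(-18 - 6 v\right) = 4 + \left(18 + 6 v\right) = 22 + 6 v$)
$j{\left(18,9 \right)} + a{\left(-22,P{\left(-2,-1 \right)} \right)} 192 = 9 + \left(22 + 6 \cdot 2 \left(-1\right)\right) 192 = 9 + \left(22 + 6 \left(-2\right)\right) 192 = 9 + \left(22 - 12\right) 192 = 9 + 10 \cdot 192 = 9 + 1920 = 1929$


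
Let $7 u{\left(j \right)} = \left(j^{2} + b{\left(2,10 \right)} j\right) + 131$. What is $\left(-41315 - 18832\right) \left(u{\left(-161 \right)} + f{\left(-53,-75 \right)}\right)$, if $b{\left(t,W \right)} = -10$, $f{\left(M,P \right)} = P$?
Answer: $- \frac{1632209139}{7} \approx -2.3317 \cdot 10^{8}$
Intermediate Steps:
$u{\left(j \right)} = \frac{131}{7} - \frac{10 j}{7} + \frac{j^{2}}{7}$ ($u{\left(j \right)} = \frac{\left(j^{2} - 10 j\right) + 131}{7} = \frac{131 + j^{2} - 10 j}{7} = \frac{131}{7} - \frac{10 j}{7} + \frac{j^{2}}{7}$)
$\left(-41315 - 18832\right) \left(u{\left(-161 \right)} + f{\left(-53,-75 \right)}\right) = \left(-41315 - 18832\right) \left(\left(\frac{131}{7} - -230 + \frac{\left(-161\right)^{2}}{7}\right) - 75\right) = - 60147 \left(\left(\frac{131}{7} + 230 + \frac{1}{7} \cdot 25921\right) - 75\right) = - 60147 \left(\left(\frac{131}{7} + 230 + 3703\right) - 75\right) = - 60147 \left(\frac{27662}{7} - 75\right) = \left(-60147\right) \frac{27137}{7} = - \frac{1632209139}{7}$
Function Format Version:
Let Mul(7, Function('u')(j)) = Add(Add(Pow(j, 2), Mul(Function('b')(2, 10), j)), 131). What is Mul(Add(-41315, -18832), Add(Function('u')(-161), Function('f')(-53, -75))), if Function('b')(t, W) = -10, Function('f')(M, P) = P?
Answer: Rational(-1632209139, 7) ≈ -2.3317e+8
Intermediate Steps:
Function('u')(j) = Add(Rational(131, 7), Mul(Rational(-10, 7), j), Mul(Rational(1, 7), Pow(j, 2))) (Function('u')(j) = Mul(Rational(1, 7), Add(Add(Pow(j, 2), Mul(-10, j)), 131)) = Mul(Rational(1, 7), Add(131, Pow(j, 2), Mul(-10, j))) = Add(Rational(131, 7), Mul(Rational(-10, 7), j), Mul(Rational(1, 7), Pow(j, 2))))
Mul(Add(-41315, -18832), Add(Function('u')(-161), Function('f')(-53, -75))) = Mul(Add(-41315, -18832), Add(Add(Rational(131, 7), Mul(Rational(-10, 7), -161), Mul(Rational(1, 7), Pow(-161, 2))), -75)) = Mul(-60147, Add(Add(Rational(131, 7), 230, Mul(Rational(1, 7), 25921)), -75)) = Mul(-60147, Add(Add(Rational(131, 7), 230, 3703), -75)) = Mul(-60147, Add(Rational(27662, 7), -75)) = Mul(-60147, Rational(27137, 7)) = Rational(-1632209139, 7)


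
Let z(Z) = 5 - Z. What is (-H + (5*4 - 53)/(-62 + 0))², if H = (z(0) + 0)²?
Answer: 2301289/3844 ≈ 598.67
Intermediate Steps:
H = 25 (H = ((5 - 1*0) + 0)² = ((5 + 0) + 0)² = (5 + 0)² = 5² = 25)
(-H + (5*4 - 53)/(-62 + 0))² = (-1*25 + (5*4 - 53)/(-62 + 0))² = (-25 + (20 - 53)/(-62))² = (-25 - 33*(-1/62))² = (-25 + 33/62)² = (-1517/62)² = 2301289/3844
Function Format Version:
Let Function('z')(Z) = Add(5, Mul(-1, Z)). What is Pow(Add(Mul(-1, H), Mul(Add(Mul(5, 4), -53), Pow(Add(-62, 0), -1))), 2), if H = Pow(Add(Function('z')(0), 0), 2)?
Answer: Rational(2301289, 3844) ≈ 598.67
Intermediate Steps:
H = 25 (H = Pow(Add(Add(5, Mul(-1, 0)), 0), 2) = Pow(Add(Add(5, 0), 0), 2) = Pow(Add(5, 0), 2) = Pow(5, 2) = 25)
Pow(Add(Mul(-1, H), Mul(Add(Mul(5, 4), -53), Pow(Add(-62, 0), -1))), 2) = Pow(Add(Mul(-1, 25), Mul(Add(Mul(5, 4), -53), Pow(Add(-62, 0), -1))), 2) = Pow(Add(-25, Mul(Add(20, -53), Pow(-62, -1))), 2) = Pow(Add(-25, Mul(-33, Rational(-1, 62))), 2) = Pow(Add(-25, Rational(33, 62)), 2) = Pow(Rational(-1517, 62), 2) = Rational(2301289, 3844)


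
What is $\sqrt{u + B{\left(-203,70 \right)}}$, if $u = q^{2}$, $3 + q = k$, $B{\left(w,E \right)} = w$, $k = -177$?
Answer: $\sqrt{32197} \approx 179.44$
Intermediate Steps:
$q = -180$ ($q = -3 - 177 = -180$)
$u = 32400$ ($u = \left(-180\right)^{2} = 32400$)
$\sqrt{u + B{\left(-203,70 \right)}} = \sqrt{32400 - 203} = \sqrt{32197}$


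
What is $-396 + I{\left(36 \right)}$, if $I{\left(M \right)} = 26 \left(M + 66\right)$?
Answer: $2256$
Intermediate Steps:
$I{\left(M \right)} = 1716 + 26 M$ ($I{\left(M \right)} = 26 \left(66 + M\right) = 1716 + 26 M$)
$-396 + I{\left(36 \right)} = -396 + \left(1716 + 26 \cdot 36\right) = -396 + \left(1716 + 936\right) = -396 + 2652 = 2256$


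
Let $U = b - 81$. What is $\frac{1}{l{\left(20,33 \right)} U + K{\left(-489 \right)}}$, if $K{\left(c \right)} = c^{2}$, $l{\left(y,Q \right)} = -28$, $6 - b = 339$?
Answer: $\frac{1}{250713} \approx 3.9886 \cdot 10^{-6}$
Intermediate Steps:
$b = -333$ ($b = 6 - 339 = -333$)
$U = -414$ ($U = -333 - 81 = -414$)
$\frac{1}{l{\left(20,33 \right)} U + K{\left(-489 \right)}} = \frac{1}{\left(-28\right) \left(-414\right) + \left(-489\right)^{2}} = \frac{1}{11592 + 239121} = \frac{1}{250713}$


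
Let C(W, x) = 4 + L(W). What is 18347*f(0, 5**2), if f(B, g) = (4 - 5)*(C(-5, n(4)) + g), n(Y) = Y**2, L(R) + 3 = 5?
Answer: -568757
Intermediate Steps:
L(R) = 2 (L(R) = -3 + 5 = 2)
C(W, x) = 6 (C(W, x) = 4 + 2 = 6)
f(B, g) = -6 - g (f(B, g) = (4 - 5)*(6 + g) = -(6 + g) = -6 - g)
18347*f(0, 5**2) = 18347*(-6 - 1*5**2) = 18347*(-6 - 1*25) = 18347*(-6 - 25) = 18347*(-31) = -568757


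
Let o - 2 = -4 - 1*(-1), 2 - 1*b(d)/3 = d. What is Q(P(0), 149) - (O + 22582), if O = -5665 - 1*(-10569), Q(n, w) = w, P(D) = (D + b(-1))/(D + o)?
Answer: -27337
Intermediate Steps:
b(d) = 6 - 3*d
o = -1 (o = 2 + (-4 - 1*(-1)) = 2 + (-4 + 1) = 2 - 3 = -1)
P(D) = (9 + D)/(-1 + D) (P(D) = (D + (6 - 3*(-1)))/(D - 1) = (D + (6 + 3))/(-1 + D) = (D + 9)/(-1 + D) = (9 + D)/(-1 + D))
O = 4904 (O = -5665 + 10569 = 4904)
Q(P(0), 149) - (O + 22582) = 149 - (4904 + 22582) = 149 - 1*27486 = 149 - 27486 = -27337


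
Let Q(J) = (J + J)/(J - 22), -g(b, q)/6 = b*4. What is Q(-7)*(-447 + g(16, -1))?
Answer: -11634/29 ≈ -401.17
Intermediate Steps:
g(b, q) = -24*b (g(b, q) = -6*b*4 = -24*b)
Q(J) = 2*J/(-22 + J) (Q(J) = (2*J)/(-22 + J) = 2*J/(-22 + J))
Q(-7)*(-447 + g(16, -1)) = (2*(-7)/(-22 - 7))*(-447 - 24*16) = (2*(-7)/(-29))*(-447 - 384) = (2*(-7)*(-1/29))*(-831) = (14/29)*(-831) = -11634/29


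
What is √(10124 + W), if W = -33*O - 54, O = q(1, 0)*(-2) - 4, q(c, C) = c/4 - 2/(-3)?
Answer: 5*√1642/2 ≈ 101.30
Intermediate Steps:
q(c, C) = ⅔ + c/4 (q(c, C) = c*(¼) - 2*(-⅓) = c/4 + ⅔ = ⅔ + c/4)
O = -35/6 (O = (⅔ + (¼)*1)*(-2) - 4 = (⅔ + ¼)*(-2) - 4 = (11/12)*(-2) - 4 = -11/6 - 4 = -35/6 ≈ -5.8333)
W = 277/2 (W = -33*(-35/6) - 54 = 385/2 - 54 = 277/2 ≈ 138.50)
√(10124 + W) = √(10124 + 277/2) = √(20525/2) = 5*√1642/2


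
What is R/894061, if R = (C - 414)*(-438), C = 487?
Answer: -31974/894061 ≈ -0.035763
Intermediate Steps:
R = -31974 (R = (487 - 414)*(-438) = 73*(-438) = -31974)
R/894061 = -31974/894061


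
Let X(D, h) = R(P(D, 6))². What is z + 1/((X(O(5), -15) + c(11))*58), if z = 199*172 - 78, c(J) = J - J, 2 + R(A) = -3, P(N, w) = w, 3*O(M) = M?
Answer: 49517501/1450 ≈ 34150.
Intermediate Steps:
O(M) = M/3
R(A) = -5 (R(A) = -2 - 3 = -5)
c(J) = 0
X(D, h) = 25 (X(D, h) = (-5)² = 25)
z = 34150 (z = 34228 - 78 = 34150)
z + 1/((X(O(5), -15) + c(11))*58) = 34150 + 1/((25 + 0)*58) = 34150 + 1/(25*58) = 34150 + 1/1450 = 49517501/1450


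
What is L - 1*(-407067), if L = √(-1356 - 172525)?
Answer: 407067 + I*√173881 ≈ 4.0707e+5 + 416.99*I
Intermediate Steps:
L = I*√173881 (L = √(-173881) = I*√173881 ≈ 416.99*I)
L - 1*(-407067) = I*√173881 - 1*(-407067) = I*√173881 + 407067 = 407067 + I*√173881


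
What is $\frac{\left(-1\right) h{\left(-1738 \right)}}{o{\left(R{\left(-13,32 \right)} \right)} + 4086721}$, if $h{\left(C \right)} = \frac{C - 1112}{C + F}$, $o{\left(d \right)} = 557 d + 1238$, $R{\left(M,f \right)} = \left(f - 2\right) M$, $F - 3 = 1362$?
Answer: $- \frac{950}{481260639} \approx -1.974 \cdot 10^{-6}$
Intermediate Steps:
$F = 1365$ ($F = 3 + 1362 = 1365$)
$R{\left(M,f \right)} = M \left(-2 + f\right)$ ($R{\left(M,f \right)} = \left(-2 + f\right) M = M \left(-2 + f\right)$)
$o{\left(d \right)} = 1238 + 557 d$
$h{\left(C \right)} = \frac{-1112 + C}{1365 + C}$ ($h{\left(C \right)} = \frac{C - 1112}{C + 1365} = \frac{-1112 + C}{1365 + C}$)
$\frac{\left(-1\right) h{\left(-1738 \right)}}{o{\left(R{\left(-13,32 \right)} \right)} + 4086721} = \frac{\left(-1\right) \frac{-1112 - 1738}{1365 - 1738}}{\left(1238 + 557 \left(- 13 \left(-2 + 32\right)\right)\right) + 4086721} = \frac{\left(-1\right) \frac{1}{-373} \left(-2850\right)}{\left(1238 + 557 \left(\left(-13\right) 30\right)\right) + 4086721} = \frac{\left(-1\right) \left(\left(- \frac{1}{373}\right) \left(-2850\right)\right)}{\left(1238 + 557 \left(-390\right)\right) + 4086721} = \frac{\left(-1\right) \frac{2850}{373}}{\left(1238 - 217230\right) + 4086721} = - \frac{2850}{373 \left(-215992 + 4086721\right)} = - \frac{2850}{373 \cdot 3870729} = \left(- \frac{2850}{373}\right) \frac{1}{3870729} = - \frac{950}{481260639}$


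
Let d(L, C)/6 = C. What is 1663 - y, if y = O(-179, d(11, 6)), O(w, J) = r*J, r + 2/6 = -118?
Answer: 5923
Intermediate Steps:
r = -355/3 (r = -⅓ - 118 = -355/3 ≈ -118.33)
d(L, C) = 6*C
O(w, J) = -355*J/3
y = -4260 (y = -710*6 = -355/3*36 = -4260)
1663 - y = 1663 - 1*(-4260) = 1663 + 4260 = 5923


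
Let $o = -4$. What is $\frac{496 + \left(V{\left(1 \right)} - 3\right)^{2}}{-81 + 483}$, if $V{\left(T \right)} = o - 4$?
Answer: $\frac{617}{402} \approx 1.5348$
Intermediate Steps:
$V{\left(T \right)} = -8$ ($V{\left(T \right)} = -4 - 4 = -8$)
$\frac{496 + \left(V{\left(1 \right)} - 3\right)^{2}}{-81 + 483} = \frac{496 + \left(-8 - 3\right)^{2}}{-81 + 483} = \frac{496 + \left(-11\right)^{2}}{402} = \left(496 + 121\right) \frac{1}{402} = 617 \cdot \frac{1}{402} = \frac{617}{402}$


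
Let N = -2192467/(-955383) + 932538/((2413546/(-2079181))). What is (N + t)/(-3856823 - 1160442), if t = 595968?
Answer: 239091078075240784/5784557388807403635 ≈ 0.041333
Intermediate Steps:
N = -926200708101314896/1152930409059 (N = -2192467*(-1/955383) + 932538/((2413546*(-1/2079181))) = 2192467/955383 + 932538/(-2413546/2079181) = 2192467/955383 + 932538*(-2079181/2413546) = 2192467/955383 - 969457645689/1206773 = -926200708101314896/1152930409059 ≈ -8.0335e+5)
(N + t)/(-3856823 - 1160442) = (-926200708101314896/1152930409059 + 595968)/(-3856823 - 1160442) = -239091078075240784/1152930409059/(-5017265) = -239091078075240784/1152930409059*(-1/5017265) = 239091078075240784/5784557388807403635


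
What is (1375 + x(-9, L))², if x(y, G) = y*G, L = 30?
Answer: 1221025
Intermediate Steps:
x(y, G) = G*y
(1375 + x(-9, L))² = (1375 + 30*(-9))² = (1375 - 270)² = 1105² = 1221025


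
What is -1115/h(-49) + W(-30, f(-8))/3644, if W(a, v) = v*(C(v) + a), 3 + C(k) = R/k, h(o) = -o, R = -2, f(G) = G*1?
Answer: -2025111/89278 ≈ -22.683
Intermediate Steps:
f(G) = G
C(k) = -3 - 2/k
W(a, v) = v*(-3 + a - 2/v) (W(a, v) = v*((-3 - 2/v) + a) = v*(-3 + a - 2/v))
-1115/h(-49) + W(-30, f(-8))/3644 = -1115/((-1*(-49))) + (-2 - 8*(-3 - 30))/3644 = -1115/49 + (-2 - 8*(-33))*(1/3644) = -1115*1/49 + (-2 + 264)*(1/3644) = -1115/49 + 262*(1/3644) = -1115/49 + 131/1822 = -2025111/89278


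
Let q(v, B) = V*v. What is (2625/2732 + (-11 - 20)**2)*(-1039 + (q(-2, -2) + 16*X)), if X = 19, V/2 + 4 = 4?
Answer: -1931636595/2732 ≈ -7.0704e+5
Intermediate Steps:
V = 0 (V = -8 + 2*4 = -8 + 8 = 0)
q(v, B) = 0 (q(v, B) = 0*v = 0)
(2625/2732 + (-11 - 20)**2)*(-1039 + (q(-2, -2) + 16*X)) = (2625/2732 + (-11 - 20)**2)*(-1039 + (0 + 16*19)) = (2625*(1/2732) + (-31)**2)*(-1039 + (0 + 304)) = (2625/2732 + 961)*(-1039 + 304) = (2628077/2732)*(-735) = -1931636595/2732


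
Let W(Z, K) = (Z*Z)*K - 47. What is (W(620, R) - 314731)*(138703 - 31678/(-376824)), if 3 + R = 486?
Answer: 807303817509100075/31402 ≈ 2.5709e+13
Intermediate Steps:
R = 483 (R = -3 + 486 = 483)
W(Z, K) = -47 + K*Z² (W(Z, K) = Z²*K - 47 = K*Z² - 47 = -47 + K*Z²)
(W(620, R) - 314731)*(138703 - 31678/(-376824)) = ((-47 + 483*620²) - 314731)*(138703 - 31678/(-376824)) = ((-47 + 483*384400) - 314731)*(138703 - 31678*(-1/376824)) = ((-47 + 185665200) - 314731)*(138703 + 15839/188412) = (185665153 - 314731)*(26133325475/188412) = 185350422*(26133325475/188412) = 807303817509100075/31402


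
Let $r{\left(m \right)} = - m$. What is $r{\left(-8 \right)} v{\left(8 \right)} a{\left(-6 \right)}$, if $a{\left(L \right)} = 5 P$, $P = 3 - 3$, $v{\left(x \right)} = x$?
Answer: $0$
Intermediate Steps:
$P = 0$ ($P = 3 - 3 = 0$)
$a{\left(L \right)} = 0$ ($a{\left(L \right)} = 5 \cdot 0 = 0$)
$r{\left(-8 \right)} v{\left(8 \right)} a{\left(-6 \right)} = \left(-1\right) \left(-8\right) 8 \cdot 0 = 8 \cdot 8 \cdot 0 = 64 \cdot 0 = 0$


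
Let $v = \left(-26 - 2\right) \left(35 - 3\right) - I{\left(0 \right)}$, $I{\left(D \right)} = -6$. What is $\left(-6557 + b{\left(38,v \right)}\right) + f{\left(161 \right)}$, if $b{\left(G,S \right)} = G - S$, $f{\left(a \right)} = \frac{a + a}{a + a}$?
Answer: $-5628$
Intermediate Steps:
$f{\left(a \right)} = 1$ ($f{\left(a \right)} = \frac{2 a}{2 a} = 2 a \frac{1}{2 a} = 1$)
$v = -890$ ($v = \left(-26 - 2\right) \left(35 - 3\right) - -6 = \left(-28\right) 32 + 6 = -896 + 6 = -890$)
$\left(-6557 + b{\left(38,v \right)}\right) + f{\left(161 \right)} = \left(-6557 + \left(38 - -890\right)\right) + 1 = \left(-6557 + \left(38 + 890\right)\right) + 1 = \left(-6557 + 928\right) + 1 = -5629 + 1 = -5628$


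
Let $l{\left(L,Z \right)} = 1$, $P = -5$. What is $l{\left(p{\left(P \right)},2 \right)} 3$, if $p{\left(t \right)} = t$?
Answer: $3$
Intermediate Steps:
$l{\left(p{\left(P \right)},2 \right)} 3 = 1 \cdot 3 = 3$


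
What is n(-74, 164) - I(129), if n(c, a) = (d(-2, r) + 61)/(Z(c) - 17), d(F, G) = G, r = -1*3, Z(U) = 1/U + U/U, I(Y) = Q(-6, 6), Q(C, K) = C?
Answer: 2818/1185 ≈ 2.3781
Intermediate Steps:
I(Y) = -6
Z(U) = 1 + 1/U (Z(U) = 1/U + 1 = 1 + 1/U)
r = -3
n(c, a) = 58/(-17 + (1 + c)/c) (n(c, a) = (-3 + 61)/((1 + c)/c - 17) = 58/(-17 + (1 + c)/c))
n(-74, 164) - I(129) = -58*(-74)/(-1 + 16*(-74)) - 1*(-6) = -58*(-74)/(-1 - 1184) + 6 = -58*(-74)/(-1185) + 6 = -58*(-74)*(-1/1185) + 6 = -4292/1185 + 6 = 2818/1185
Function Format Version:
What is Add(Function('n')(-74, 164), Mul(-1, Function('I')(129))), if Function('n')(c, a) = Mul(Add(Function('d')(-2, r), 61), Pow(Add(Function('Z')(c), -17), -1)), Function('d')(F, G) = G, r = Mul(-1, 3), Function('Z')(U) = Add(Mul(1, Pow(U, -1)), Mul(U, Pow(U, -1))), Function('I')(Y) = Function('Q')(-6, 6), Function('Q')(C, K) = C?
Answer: Rational(2818, 1185) ≈ 2.3781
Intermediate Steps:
Function('I')(Y) = -6
Function('Z')(U) = Add(1, Pow(U, -1)) (Function('Z')(U) = Add(Pow(U, -1), 1) = Add(1, Pow(U, -1)))
r = -3
Function('n')(c, a) = Mul(58, Pow(Add(-17, Mul(Pow(c, -1), Add(1, c))), -1)) (Function('n')(c, a) = Mul(Add(-3, 61), Pow(Add(Mul(Pow(c, -1), Add(1, c)), -17), -1)) = Mul(58, Pow(Add(-17, Mul(Pow(c, -1), Add(1, c))), -1)))
Add(Function('n')(-74, 164), Mul(-1, Function('I')(129))) = Add(Mul(-58, -74, Pow(Add(-1, Mul(16, -74)), -1)), Mul(-1, -6)) = Add(Mul(-58, -74, Pow(Add(-1, -1184), -1)), 6) = Add(Mul(-58, -74, Pow(-1185, -1)), 6) = Add(Mul(-58, -74, Rational(-1, 1185)), 6) = Add(Rational(-4292, 1185), 6) = Rational(2818, 1185)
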